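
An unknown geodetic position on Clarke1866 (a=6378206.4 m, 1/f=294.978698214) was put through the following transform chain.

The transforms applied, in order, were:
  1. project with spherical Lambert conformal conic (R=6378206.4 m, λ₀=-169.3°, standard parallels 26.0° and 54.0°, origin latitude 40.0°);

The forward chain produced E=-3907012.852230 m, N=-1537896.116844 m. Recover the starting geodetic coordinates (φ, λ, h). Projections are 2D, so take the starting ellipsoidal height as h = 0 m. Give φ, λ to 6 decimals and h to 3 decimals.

start: E=-3907012.8522, N=-1537896.1168 m
→ lcc⁻¹: φ=18.63067600°, λ=153.97376900°

φ=18.630676°, λ=153.973769°, h=0.000 m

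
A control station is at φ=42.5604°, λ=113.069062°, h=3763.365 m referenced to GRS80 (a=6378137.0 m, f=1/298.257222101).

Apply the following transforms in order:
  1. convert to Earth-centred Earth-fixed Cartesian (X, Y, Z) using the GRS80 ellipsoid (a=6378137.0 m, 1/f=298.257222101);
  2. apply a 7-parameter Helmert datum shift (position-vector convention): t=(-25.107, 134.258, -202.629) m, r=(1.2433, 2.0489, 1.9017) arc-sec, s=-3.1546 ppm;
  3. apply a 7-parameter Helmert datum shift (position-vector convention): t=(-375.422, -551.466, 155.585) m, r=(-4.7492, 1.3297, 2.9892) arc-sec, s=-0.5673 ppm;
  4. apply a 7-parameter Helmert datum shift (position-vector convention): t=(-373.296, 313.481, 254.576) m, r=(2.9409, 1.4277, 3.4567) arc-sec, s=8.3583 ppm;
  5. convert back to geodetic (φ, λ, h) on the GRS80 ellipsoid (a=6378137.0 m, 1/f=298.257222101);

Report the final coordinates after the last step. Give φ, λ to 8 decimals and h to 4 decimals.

φ=42.56088850°, λ=113.07936305°, h=4086.5071 m

start: φ=42.560400°, λ=113.069062°, h=3763.365 m
→ ECEF (a=6378137.000, f=1/298.257222101): X=-1844742.5882, Y=4331417.9017, Z=4294204.4805
→ Helmert 7p (PV): X=-1844759.1544, Y=4331495.6038, Z=4294032.7378
→ Helmert 7p (PV): X=-1845168.6203, Y=4331013.8153, Z=4294098.0475
→ Helmert 7p (PV): X=-1845600.1983, Y=4331271.3483, Z=4294463.0383
→ geod (Bowring, a=6378137.000): φ=42.56088850°, λ=113.07936305°, h=4086.5071 m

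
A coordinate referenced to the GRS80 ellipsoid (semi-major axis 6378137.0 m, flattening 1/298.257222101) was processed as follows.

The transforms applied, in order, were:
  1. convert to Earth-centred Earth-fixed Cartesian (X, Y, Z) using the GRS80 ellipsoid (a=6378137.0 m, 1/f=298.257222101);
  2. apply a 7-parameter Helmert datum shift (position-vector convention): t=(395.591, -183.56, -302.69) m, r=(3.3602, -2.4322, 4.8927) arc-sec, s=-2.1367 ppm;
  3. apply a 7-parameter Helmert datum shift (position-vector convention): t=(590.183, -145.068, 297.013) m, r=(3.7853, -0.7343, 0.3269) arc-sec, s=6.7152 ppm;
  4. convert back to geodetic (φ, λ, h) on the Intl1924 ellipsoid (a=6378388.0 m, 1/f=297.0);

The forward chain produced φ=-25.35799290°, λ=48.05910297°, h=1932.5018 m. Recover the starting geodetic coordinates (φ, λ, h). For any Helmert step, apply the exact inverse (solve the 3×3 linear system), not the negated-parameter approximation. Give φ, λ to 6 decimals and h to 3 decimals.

φ=-25.360985°, λ=48.066801°, h=1761.340 m

start: φ=-25.357993°, λ=48.059103°, h=1932.502 m
→ ECEF (a=6378388.000, f=1/297.0): X=3855877.1868, Y=4291279.2329, Z=-2715827.4009
→ Helmert⁻¹: X=3855258.2465, Y=4291339.5265, Z=-2716198.6526
→ Helmert⁻¹: X=3854940.6599, Y=4291396.5694, Z=-2716017.1316
→ geod (Bowring, a=6378137.000): φ=-25.36098500°, λ=48.06680100°, h=1761.3400 m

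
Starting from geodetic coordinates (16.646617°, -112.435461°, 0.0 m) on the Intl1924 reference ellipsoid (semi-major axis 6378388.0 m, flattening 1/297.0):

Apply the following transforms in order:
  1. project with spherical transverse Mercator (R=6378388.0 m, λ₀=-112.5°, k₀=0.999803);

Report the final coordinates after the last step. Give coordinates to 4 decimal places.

start: φ=16.646617°, λ=-112.435461°, h=0.000 m
→ tm (R=6378388.0, λ₀=-112.5°): E=6882.2631, N=1852801.8897

E=6882.2631 m, N=1852801.8897 m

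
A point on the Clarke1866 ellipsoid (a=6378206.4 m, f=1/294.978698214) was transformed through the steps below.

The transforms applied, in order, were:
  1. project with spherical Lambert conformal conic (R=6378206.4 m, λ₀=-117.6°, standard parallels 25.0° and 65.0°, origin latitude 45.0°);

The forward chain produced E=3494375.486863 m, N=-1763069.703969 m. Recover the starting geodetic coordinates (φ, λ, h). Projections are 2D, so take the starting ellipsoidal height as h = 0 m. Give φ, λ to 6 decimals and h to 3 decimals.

φ=21.557711°, λ=-83.524583°, h=0.000 m

start: E=3494375.4869, N=-1763069.7040 m
→ lcc⁻¹: φ=21.55771100°, λ=-83.52458300°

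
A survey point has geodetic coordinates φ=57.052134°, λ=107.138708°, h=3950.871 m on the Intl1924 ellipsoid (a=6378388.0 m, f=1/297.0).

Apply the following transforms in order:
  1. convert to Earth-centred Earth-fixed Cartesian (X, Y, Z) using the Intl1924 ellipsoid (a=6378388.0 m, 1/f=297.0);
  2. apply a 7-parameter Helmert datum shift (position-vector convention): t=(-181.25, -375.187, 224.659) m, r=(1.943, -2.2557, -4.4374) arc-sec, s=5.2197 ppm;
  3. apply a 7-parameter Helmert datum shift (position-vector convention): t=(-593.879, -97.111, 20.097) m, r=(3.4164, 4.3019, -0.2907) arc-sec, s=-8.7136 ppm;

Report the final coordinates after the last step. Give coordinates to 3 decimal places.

X=-1025984.497 m, Y=3324333.225 m, Z=5332809.261 m

start: φ=57.052134°, λ=107.138708°, h=3950.871 m
→ ECEF (a=6378388.000, f=1/297.0): X=-1025342.0715, Y=3324932.1913, Z=5332486.5784
→ Helmert 7p (PV): X=-1025515.4595, Y=3324546.1859, Z=5332759.1790
→ Helmert 7p (PV): X=-1025984.4970, Y=3324333.2248, Z=5332809.2612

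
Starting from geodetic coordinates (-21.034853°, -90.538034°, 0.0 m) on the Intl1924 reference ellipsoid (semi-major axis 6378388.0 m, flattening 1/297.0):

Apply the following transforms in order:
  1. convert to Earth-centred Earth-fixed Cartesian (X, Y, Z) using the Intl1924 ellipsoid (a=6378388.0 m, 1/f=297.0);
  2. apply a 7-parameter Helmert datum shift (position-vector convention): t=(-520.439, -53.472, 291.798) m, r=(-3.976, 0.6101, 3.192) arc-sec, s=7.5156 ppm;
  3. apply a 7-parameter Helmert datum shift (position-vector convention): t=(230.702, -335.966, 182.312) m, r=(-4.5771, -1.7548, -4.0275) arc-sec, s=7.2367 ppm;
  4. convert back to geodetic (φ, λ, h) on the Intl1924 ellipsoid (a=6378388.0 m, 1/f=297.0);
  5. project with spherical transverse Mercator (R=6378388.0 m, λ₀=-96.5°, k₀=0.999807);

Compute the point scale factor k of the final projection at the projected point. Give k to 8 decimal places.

start: φ=-21.034853°, λ=-90.538034°, h=0.000 m
→ ECEF (a=6378388.000, f=1/297.0): X=-55928.0956, Y=-5955663.8490, Z=-2275026.0070
→ Helmert 7p (PV): X=-56363.5181, Y=-5955806.8011, Z=-2274636.3383
→ Helmert 7p (PV): X=-56230.1655, Y=-5956235.2424, Z=-2274338.8040
→ geod (Bowring, a=6378388.000): φ=-21.02719872°, λ=-90.54088788°, h=289.3428 m
→ into tm (λ₀=-96.5°): φ=-21.02719872°, λ−λ₀=5.95911212°
scale k = 1.00453475

1.00453475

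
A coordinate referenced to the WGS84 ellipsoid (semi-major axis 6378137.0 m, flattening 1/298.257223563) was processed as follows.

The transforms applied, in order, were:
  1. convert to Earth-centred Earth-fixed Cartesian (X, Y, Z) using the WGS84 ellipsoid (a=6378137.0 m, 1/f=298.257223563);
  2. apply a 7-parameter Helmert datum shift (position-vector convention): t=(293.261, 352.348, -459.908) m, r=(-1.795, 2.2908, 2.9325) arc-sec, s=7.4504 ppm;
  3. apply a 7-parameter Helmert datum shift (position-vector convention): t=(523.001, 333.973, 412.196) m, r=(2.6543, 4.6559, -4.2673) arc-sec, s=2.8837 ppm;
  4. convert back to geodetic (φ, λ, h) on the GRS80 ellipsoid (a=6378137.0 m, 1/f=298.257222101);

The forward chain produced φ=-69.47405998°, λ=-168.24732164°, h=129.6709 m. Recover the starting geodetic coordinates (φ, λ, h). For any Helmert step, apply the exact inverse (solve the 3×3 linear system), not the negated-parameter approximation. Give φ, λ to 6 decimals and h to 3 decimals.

start: φ=-69.474060°, λ=-168.247322°, h=129.671 m
→ ECEF (a=6378137.000, f=1/298.257222101): X=-2195992.3133, Y=-456874.1547, Z=-5950841.2733
→ Helmert⁻¹: X=-2196365.1839, Y=-457328.8321, Z=-5951279.9999
→ Helmert⁻¹: X=-2196582.4944, Y=-457594.7548, Z=-5950804.1339
→ geod (Bowring, a=6378137.000): φ=-69.46786000°, λ=-168.23237600°, h=349.0160 m

φ=-69.467860°, λ=-168.232376°, h=349.016 m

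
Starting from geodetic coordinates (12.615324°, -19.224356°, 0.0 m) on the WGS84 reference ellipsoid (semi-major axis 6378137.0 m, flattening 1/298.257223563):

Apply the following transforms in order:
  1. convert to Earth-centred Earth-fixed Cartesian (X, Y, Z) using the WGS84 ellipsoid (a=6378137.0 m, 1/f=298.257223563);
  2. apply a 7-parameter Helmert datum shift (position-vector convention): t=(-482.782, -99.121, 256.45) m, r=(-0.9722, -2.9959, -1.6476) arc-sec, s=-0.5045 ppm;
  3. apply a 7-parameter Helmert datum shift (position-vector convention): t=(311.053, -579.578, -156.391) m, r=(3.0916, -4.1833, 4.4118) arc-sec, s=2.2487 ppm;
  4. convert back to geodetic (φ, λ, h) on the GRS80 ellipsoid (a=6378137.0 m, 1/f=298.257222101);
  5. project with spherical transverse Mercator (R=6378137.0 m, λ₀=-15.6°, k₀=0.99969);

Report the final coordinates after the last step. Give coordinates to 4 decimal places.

start: φ=12.615324°, λ=-19.224356°, h=0.000 m
→ ECEF (a=6378137.000, f=1/298.257223563): X=5878016.0903, Y=-2049743.9019, Z=1383907.8293
→ Helmert 7p (PV): X=5877493.8693, Y=-2049882.4183, Z=1384258.6177
→ Helmert 7p (PV): X=5877833.9096, Y=-2050361.6398, Z=1384193.8177
→ geod (Bowring, a=6378137.000): φ=12.61778469°, λ=-19.23027664°, h=93.1215 m
→ tm (R=6378137.0, λ₀=-15.6°): E=-394477.1833, N=1406902.5370

E=-394477.1833 m, N=1406902.5370 m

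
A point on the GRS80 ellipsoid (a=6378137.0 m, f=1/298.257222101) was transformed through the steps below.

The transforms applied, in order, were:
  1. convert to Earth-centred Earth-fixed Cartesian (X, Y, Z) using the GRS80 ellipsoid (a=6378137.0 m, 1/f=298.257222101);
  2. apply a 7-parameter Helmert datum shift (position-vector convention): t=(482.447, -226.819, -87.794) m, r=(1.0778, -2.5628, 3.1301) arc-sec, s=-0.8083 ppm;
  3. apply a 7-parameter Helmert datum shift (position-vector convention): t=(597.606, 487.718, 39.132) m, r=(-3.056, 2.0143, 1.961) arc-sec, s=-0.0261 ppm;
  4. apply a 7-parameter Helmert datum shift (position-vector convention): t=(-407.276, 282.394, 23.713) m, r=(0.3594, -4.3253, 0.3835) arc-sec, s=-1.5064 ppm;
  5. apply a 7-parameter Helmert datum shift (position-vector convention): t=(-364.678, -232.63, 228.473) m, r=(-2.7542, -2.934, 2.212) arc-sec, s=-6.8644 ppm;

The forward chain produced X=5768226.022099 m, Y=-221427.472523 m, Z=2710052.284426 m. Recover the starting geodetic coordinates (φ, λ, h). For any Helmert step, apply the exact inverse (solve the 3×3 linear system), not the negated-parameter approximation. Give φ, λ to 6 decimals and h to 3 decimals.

φ=25.294600°, λ=-2.204224°, h=2422.354 m

start: X=5768226.0221, Y=-221427.4725, Z=2710052.2844 m
→ Helmert⁻¹: X=5768666.4699, Y=-221294.4072, Z=2709757.4020
→ Helmert⁻¹: X=5769138.8441, Y=-221583.1400, Z=2709617.1802
→ Helmert⁻¹: X=5768512.8154, Y=-222165.8519, Z=2709631.1603
→ Helmert⁻¹: X=5768065.3285, Y=-222012.5847, Z=2709650.6376
→ geod (Bowring, a=6378137.000): φ=25.29460000°, λ=-2.20422400°, h=2422.3540 m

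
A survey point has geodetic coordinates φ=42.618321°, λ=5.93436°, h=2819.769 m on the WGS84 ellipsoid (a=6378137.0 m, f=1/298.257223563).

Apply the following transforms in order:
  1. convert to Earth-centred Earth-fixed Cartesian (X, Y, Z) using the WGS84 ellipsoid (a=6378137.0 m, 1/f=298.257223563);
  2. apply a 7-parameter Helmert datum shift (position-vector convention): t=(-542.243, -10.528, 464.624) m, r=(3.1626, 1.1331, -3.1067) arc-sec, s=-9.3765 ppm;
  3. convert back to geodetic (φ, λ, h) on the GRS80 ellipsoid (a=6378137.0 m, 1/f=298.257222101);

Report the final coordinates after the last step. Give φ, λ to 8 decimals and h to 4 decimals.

φ=42.62446975°, λ=5.93322397°, h=2676.8980 m

start: φ=42.618321°, λ=5.934360°, h=2819.769 m
→ ECEF (a=6378137.000, f=1/298.257223563): X=4677639.2339, Y=486222.2825, Z=4298305.3216
→ Helmert 7p (PV): X=4677084.0665, Y=486070.8388, Z=4298711.4016
→ geod (Bowring, a=6378137.000): φ=42.62446975°, λ=5.93322397°, h=2676.8980 m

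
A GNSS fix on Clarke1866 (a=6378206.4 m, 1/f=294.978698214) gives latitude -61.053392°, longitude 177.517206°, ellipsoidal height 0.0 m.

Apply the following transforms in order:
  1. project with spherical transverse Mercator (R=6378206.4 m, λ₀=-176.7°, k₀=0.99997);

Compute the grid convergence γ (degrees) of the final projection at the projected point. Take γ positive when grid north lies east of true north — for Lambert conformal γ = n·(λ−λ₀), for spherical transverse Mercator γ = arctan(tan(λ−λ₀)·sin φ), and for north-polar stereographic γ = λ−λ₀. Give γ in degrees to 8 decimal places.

5.06437853

start: φ=-61.053392°, λ=177.517206°, h=0.000 m
→ into tm (λ₀=-176.7°): φ=-61.05339200°, λ−λ₀=-5.78279400°
convergence γ = 5.06437853°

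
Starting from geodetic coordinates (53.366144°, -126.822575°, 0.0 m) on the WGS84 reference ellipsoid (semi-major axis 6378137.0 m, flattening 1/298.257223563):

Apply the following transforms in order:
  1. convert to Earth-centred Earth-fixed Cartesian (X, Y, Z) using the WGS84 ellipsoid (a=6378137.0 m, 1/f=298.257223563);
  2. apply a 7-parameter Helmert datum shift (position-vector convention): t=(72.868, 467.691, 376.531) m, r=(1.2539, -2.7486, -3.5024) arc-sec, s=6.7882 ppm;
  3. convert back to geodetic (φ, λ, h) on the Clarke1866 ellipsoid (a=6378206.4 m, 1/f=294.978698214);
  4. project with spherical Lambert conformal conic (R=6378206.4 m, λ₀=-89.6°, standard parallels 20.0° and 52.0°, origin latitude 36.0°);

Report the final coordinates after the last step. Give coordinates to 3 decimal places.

E=-2430274.384 m, N=2363042.318 m

start: φ=53.366144°, λ=-126.822575°, h=0.000 m
→ ECEF (a=6378137.000, f=1/298.257223563): X=-2285914.3329, Y=-3053136.0572, Z=5094962.1495
→ Helmert 7p (PV): X=-2285976.7189, Y=-3052681.2490, Z=5095324.2444
→ geod (Bowring, a=6378206.400): φ=53.37248974°, λ=-126.82742045°, h=179.3057 m
→ lcc (R=6378206.4, λ₀=-89.6°): E=-2430274.3837, N=2363042.3180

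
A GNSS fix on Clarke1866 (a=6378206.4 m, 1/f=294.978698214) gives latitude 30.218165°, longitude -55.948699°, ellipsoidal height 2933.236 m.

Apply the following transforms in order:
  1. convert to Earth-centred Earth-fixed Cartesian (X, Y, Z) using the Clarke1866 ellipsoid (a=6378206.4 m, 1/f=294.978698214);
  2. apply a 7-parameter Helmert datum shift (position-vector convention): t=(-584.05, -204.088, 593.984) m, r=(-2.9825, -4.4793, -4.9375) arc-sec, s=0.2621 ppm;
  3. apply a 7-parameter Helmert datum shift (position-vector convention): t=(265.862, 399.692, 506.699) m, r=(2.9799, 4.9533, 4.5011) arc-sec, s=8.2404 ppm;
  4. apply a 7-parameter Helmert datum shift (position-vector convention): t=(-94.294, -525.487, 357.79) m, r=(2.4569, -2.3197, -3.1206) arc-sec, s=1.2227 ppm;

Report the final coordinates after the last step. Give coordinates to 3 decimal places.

X=3089663.168 m, Y=-4572969.334 m, Z=3194060.294 m

start: φ=30.218165°, λ=-55.948699°, h=2933.236 m
→ ECEF (a=6378206.400, f=1/294.978698214): X=3090153.0111, Y=-4572503.6678, Z=3192597.5082
→ Helmert 7p (PV): X=3089390.9846, Y=-4572736.7617, Z=3193325.5520
→ Helmert 7p (PV): X=3089858.7773, Y=-4572353.4681, Z=3193718.3124
→ Helmert 7p (PV): X=3089663.1683, Y=-4572969.3342, Z=3194060.2935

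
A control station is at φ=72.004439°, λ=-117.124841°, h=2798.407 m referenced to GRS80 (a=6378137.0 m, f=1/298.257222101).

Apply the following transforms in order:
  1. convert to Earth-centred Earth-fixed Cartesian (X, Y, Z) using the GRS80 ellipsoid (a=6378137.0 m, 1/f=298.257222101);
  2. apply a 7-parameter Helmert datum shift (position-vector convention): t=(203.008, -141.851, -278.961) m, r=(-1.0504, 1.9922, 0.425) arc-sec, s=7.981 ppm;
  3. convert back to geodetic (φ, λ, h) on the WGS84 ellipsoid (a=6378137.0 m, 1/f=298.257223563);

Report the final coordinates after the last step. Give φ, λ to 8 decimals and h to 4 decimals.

φ=72.00388808°, λ=-117.11651419°, h=2594.3925 m

start: φ=72.004439°, λ=-117.124841°, h=2798.407 m
→ ECEF (a=6378137.000, f=1/298.257222101): X=-901530.5255, Y=-1759863.2199, Z=6046500.8299
→ Helmert 7p (PV): X=-901272.6861, Y=-1759990.1820, Z=6046287.7957
→ geod (Bowring, a=6378137.000): φ=72.00388808°, λ=-117.11651419°, h=2594.3925 m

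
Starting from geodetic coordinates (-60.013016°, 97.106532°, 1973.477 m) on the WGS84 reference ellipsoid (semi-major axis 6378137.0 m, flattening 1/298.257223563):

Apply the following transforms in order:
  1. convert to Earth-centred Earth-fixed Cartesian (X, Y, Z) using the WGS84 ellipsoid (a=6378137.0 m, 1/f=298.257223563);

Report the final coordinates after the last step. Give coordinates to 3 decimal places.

start: φ=-60.013016°, λ=97.106532°, h=1973.477 m
→ ECEF (a=6378137.000, f=1/298.257223563): X=-395495.1837, Y=3172276.3964, Z=-5502911.3685

X=-395495.184 m, Y=3172276.396 m, Z=-5502911.369 m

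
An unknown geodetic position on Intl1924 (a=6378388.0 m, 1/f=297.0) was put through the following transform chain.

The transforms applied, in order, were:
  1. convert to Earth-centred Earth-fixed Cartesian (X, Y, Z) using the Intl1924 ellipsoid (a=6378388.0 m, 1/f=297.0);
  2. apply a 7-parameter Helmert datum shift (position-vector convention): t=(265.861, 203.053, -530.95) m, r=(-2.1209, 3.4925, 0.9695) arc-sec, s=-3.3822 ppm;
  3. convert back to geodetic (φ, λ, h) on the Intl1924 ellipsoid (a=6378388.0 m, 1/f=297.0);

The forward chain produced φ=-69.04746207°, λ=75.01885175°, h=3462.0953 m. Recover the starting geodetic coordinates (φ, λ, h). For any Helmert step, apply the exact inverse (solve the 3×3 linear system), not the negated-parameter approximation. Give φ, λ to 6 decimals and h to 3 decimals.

φ=-69.047161°, λ=75.021662°, h=2892.851 m

start: φ=-69.047462°, λ=75.018852°, h=3462.095 m
→ ECEF (a=6378388.000, f=1/297.0): X=591665.4192, Y=2211035.0941, Z=-5937239.5180
→ Helmert⁻¹: X=591512.4711, Y=2210897.7819, Z=-5936695.8983
→ geod (Bowring, a=6378388.000): φ=-69.04716100°, λ=75.02166200°, h=2892.8510 m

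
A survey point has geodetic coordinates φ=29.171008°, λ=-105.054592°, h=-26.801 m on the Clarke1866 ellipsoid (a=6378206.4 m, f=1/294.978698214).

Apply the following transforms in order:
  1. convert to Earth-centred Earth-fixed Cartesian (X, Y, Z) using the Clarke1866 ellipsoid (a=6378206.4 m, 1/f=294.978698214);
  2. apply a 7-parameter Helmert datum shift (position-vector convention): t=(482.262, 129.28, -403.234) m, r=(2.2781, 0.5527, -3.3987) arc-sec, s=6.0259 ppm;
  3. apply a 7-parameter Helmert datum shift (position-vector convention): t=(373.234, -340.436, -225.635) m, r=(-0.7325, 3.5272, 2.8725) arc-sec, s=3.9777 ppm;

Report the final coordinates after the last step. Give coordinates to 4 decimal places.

X=-1446823.2006 m, Y=-5382698.7896 m, Z=3089672.1538 m

start: φ=29.171008°, λ=-105.054592°, h=-26.801 m
→ ECEF (a=6378206.400, f=1/294.978698214): X=-1447711.6016, Y=-5382414.3312, Z=3090281.8141
→ Helmert 7p (PV): X=-1447318.4712, Y=-5382327.7614, Z=3089841.6345
→ Helmert 7p (PV): X=-1446823.2006, Y=-5382698.7896, Z=3089672.1538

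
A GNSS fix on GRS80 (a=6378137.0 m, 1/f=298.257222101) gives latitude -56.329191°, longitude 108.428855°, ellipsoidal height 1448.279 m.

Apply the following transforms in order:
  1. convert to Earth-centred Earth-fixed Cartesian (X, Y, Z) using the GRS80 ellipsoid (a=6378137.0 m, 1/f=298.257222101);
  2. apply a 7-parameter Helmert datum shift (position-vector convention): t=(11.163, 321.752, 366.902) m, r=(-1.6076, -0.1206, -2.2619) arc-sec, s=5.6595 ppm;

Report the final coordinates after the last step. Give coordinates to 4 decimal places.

X=-1120687.9827 m, Y=3363702.5698 m, Z=-5285746.5179 m

start: φ=-56.329191°, λ=108.428855°, h=1448.279 m
→ ECEF (a=6378137.000, f=1/298.257222101): X=-1120732.7768, Y=3363390.6917, Z=-5286056.6342
→ Helmert 7p (PV): X=-1120687.9827, Y=3363702.5698, Z=-5285746.5179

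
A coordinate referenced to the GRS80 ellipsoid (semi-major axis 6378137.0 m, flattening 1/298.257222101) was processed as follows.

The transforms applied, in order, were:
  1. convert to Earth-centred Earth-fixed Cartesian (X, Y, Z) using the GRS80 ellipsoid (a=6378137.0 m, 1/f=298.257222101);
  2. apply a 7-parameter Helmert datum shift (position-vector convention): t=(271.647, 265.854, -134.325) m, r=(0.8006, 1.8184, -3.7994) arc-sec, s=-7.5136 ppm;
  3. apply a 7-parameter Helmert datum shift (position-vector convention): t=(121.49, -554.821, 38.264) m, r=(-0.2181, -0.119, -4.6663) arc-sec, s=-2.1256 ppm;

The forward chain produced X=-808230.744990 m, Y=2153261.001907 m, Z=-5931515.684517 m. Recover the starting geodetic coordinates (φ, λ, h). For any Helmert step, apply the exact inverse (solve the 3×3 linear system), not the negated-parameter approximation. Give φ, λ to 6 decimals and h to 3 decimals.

start: X=-808230.7450, Y=2153261.0019, Z=-5931515.6845 m
→ Helmert⁻¹: X=-808406.1006, Y=2153808.3845, Z=-5931563.8129
→ Helmert⁻¹: X=-808671.2005, Y=2153520.7932, Z=-5931489.5424
→ geod (Bowring, a=6378137.000): φ=-68.93209900°, λ=110.58172000°, h=2395.3000 m

φ=-68.932099°, λ=110.581720°, h=2395.300 m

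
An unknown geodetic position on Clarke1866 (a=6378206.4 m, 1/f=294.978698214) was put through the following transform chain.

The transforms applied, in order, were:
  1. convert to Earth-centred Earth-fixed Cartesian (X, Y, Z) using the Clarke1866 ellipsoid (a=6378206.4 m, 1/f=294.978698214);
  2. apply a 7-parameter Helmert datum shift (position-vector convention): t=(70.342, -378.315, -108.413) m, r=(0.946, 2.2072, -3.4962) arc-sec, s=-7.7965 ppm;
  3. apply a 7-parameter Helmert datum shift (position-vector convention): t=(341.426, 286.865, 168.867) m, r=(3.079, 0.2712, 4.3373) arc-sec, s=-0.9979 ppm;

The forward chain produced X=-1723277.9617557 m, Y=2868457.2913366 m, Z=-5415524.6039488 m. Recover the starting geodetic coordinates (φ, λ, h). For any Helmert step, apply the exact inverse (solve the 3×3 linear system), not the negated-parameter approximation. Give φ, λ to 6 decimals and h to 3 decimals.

start: X=-1723277.9618, Y=2868457.2913, Z=-5415524.6039 m
→ Helmert⁻¹: X=-1723553.6766, Y=2868128.6880, Z=-5415743.9552
→ Helmert⁻¹: X=-1723628.1252, Y=2868475.3136, Z=-5415709.3655
→ geod (Bowring, a=6378206.400): φ=-58.46072800°, λ=121.00109000°, h=3698.7230 m

φ=-58.460728°, λ=121.001090°, h=3698.723 m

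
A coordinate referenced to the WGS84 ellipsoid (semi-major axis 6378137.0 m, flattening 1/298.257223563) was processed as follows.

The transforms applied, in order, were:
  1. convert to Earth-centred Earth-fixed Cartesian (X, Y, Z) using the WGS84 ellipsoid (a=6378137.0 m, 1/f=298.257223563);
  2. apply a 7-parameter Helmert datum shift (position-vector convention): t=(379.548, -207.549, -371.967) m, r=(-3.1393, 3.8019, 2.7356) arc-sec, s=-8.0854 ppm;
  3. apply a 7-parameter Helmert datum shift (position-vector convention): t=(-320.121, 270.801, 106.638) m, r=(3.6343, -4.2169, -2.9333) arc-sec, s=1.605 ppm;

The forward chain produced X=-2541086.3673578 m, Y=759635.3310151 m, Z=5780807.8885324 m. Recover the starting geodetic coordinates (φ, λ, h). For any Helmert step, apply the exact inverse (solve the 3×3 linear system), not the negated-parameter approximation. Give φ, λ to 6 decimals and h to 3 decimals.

φ=65.500915°, λ=163.357802°, h=24.589 m

start: X=-2541086.3674, Y=759635.3310, Z=5780807.8885 m
→ Helmert⁻¹: X=-2540654.7864, Y=759429.0345, Z=5780730.5331
→ Helmert⁻¹: X=-2541151.3640, Y=759588.4406, Z=5781113.9649
→ geod (Bowring, a=6378137.000): φ=65.50091500°, λ=163.35780200°, h=24.5890 m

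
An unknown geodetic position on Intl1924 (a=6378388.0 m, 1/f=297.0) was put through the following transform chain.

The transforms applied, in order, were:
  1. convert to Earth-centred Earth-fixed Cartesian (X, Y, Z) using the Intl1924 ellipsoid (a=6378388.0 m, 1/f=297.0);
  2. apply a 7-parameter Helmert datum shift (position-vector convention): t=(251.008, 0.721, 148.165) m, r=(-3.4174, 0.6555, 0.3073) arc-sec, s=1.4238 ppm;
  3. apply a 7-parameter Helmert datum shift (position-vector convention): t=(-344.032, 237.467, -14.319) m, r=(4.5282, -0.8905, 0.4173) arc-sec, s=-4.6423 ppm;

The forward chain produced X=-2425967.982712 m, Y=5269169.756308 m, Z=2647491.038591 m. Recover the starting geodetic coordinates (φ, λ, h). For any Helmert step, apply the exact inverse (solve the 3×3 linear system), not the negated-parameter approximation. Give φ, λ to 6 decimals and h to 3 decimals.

φ=24.677817°, λ=114.721584°, h=1478.302 m

start: X=-2425967.9827, Y=5269169.7563, Z=2647491.0386 m
→ Helmert⁻¹: X=-2425613.1218, Y=5269019.7762, Z=2647412.4476
→ Helmert⁻¹: X=-2425861.2391, Y=5268971.3062, Z=2647340.1006
→ geod (Bowring, a=6378388.000): φ=24.67781700°, λ=114.72158400°, h=1478.3020 m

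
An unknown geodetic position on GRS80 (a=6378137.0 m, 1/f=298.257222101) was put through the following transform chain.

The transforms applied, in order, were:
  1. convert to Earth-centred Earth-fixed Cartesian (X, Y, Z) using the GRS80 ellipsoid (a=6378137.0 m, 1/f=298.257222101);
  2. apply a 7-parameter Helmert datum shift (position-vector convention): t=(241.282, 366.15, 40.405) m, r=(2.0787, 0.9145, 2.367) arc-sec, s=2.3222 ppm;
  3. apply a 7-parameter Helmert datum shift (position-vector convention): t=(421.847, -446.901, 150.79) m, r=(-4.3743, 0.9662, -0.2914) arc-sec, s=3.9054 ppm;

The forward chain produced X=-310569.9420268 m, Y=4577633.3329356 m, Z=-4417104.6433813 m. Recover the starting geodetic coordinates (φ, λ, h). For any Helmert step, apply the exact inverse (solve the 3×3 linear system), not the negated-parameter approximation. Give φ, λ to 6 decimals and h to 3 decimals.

start: X=-310569.9420, Y=4577633.3329, Z=-4417104.6434 m
→ Helmert⁻¹: X=-310976.3512, Y=4578155.5907, Z=-4417142.5491
→ Helmert⁻¹: X=-311144.7942, Y=4577737.8648, Z=-4417220.2097
→ geod (Bowring, a=6378137.000): φ=-44.10394500°, λ=93.88836300°, h=1189.3520 m

φ=-44.103945°, λ=93.888363°, h=1189.352 m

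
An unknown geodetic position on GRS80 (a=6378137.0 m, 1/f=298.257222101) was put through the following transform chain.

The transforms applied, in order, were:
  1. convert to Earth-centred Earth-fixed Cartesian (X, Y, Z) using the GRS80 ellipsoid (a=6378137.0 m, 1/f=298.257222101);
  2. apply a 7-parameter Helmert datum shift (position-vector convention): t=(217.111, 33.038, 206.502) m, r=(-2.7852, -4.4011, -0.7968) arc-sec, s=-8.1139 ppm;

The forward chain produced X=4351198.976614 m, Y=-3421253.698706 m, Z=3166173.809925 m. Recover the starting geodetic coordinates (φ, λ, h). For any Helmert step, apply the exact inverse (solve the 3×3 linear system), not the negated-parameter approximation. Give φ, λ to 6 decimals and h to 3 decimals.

start: X=4351198.9766, Y=-3421253.6987, Z=3166173.8099 m
→ Helmert⁻¹: X=4351097.9362, Y=-3421340.4373, Z=3165853.9580
→ geod (Bowring, a=6378137.000): φ=29.93374200°, λ=-38.17855700°, h=3693.6990 m

φ=29.933742°, λ=-38.178557°, h=3693.699 m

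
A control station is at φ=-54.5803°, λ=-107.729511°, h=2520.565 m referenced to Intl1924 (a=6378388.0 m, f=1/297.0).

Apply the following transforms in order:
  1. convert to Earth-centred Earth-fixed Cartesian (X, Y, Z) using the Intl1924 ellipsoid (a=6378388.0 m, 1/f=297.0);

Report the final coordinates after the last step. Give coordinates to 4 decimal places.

X=-1128689.1159 m, Y=-3530371.3484 m, Z=-5176604.7680 m

start: φ=-54.580300°, λ=-107.729511°, h=2520.565 m
→ ECEF (a=6378388.000, f=1/297.0): X=-1128689.1159, Y=-3530371.3484, Z=-5176604.7680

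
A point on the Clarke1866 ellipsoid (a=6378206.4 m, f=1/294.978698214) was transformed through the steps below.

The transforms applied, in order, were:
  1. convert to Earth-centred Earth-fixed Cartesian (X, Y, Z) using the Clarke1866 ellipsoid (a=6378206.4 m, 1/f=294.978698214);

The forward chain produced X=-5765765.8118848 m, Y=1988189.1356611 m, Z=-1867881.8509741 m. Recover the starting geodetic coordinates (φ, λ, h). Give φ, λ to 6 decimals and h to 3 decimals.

start: X=-5765765.8119, Y=1988189.1357, Z=-1867881.8510 m
→ geod (Bowring, a=6378206.400): φ=-17.13715900°, λ=160.97444700°, h=2209.1370 m

φ=-17.137159°, λ=160.974447°, h=2209.137 m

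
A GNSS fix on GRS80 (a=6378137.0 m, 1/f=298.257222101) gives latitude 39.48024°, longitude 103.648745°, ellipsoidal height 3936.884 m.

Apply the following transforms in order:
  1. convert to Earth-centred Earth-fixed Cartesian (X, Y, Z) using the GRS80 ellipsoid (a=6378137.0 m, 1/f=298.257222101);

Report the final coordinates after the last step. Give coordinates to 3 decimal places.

X=-1163949.738 m, Y=4793344.932 m, Z=4036113.568 m

start: φ=39.480240°, λ=103.648745°, h=3936.884 m
→ ECEF (a=6378137.000, f=1/298.257222101): X=-1163949.7378, Y=4793344.9317, Z=4036113.5678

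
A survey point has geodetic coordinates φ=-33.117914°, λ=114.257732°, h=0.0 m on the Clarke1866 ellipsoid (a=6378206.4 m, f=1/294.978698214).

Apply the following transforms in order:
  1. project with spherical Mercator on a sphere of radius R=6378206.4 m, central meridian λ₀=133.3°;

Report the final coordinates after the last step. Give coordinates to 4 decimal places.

start: φ=-33.117914°, λ=114.257732°, h=0.000 m
→ merc (R=6378206.4, λ₀=133.3°): E=-2119798.6424, N=-3911008.1087

E=-2119798.6424 m, N=-3911008.1087 m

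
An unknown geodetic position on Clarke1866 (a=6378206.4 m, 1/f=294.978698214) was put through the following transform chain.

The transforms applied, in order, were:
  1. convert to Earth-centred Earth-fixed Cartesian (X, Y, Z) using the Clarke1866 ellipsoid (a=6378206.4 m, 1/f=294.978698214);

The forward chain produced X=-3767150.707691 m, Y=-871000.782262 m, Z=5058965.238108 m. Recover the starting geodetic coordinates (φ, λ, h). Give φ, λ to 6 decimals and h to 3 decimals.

φ=52.797066°, λ=-166.981439°, h=2822.528 m

start: X=-3767150.7077, Y=-871000.7823, Z=5058965.2381 m
→ geod (Bowring, a=6378206.400): φ=52.79706600°, λ=-166.98143900°, h=2822.5280 m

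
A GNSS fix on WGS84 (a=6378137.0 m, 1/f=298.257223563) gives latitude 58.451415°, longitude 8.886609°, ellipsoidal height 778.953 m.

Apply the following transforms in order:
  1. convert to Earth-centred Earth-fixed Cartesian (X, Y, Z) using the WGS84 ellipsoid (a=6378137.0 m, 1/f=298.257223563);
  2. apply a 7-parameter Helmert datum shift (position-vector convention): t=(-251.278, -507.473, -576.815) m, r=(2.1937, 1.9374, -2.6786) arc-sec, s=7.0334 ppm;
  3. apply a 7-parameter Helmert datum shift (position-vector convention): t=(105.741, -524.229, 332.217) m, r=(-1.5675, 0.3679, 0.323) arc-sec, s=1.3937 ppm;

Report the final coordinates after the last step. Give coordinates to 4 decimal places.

start: φ=58.451415°, λ=8.886609°, h=778.953 m
→ ECEF (a=6378137.000, f=1/298.257223563): X=3305565.0596, Y=516846.1914, Z=5412877.2845
→ Helmert 7p (PV): X=3305394.5852, Y=516241.8582, Z=5412312.9886
→ Helmert 7p (PV): X=3305513.7781, Y=515764.6554, Z=5412642.9300

X=3305513.7781 m, Y=515764.6554 m, Z=5412642.9300 m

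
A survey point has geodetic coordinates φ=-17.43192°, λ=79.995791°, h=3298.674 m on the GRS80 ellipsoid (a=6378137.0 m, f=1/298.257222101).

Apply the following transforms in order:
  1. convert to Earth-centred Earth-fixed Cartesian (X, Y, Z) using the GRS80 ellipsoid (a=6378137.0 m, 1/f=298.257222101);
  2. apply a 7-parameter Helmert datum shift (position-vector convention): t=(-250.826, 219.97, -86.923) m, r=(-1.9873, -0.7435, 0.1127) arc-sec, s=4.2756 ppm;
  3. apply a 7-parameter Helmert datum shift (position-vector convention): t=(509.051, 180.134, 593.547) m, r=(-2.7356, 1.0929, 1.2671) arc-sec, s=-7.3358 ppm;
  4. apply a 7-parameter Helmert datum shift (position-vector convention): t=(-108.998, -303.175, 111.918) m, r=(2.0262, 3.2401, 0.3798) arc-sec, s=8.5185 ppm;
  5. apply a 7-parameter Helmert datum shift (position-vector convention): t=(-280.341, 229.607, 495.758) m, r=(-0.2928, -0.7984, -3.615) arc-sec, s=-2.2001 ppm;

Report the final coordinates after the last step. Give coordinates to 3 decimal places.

X=1057891.216 m, Y=5997895.627 m, Z=-1898474.215 m

start: φ=-17.431920°, λ=79.995791°, h=3298.674 m
→ ECEF (a=6378137.000, f=1/298.257222101): X=1057990.6296, Y=5997586.6022, Z=-1899481.0856
→ Helmert 7p (PV): X=1057747.8970, Y=5997814.4926, Z=-1899630.1016
→ Helmert 7p (PV): X=1058202.2786, Y=5997931.9318, Z=-1899107.7695
→ Helmert 7p (PV): X=1058061.4184, Y=5997700.4543, Z=-1898969.7320
→ Helmert 7p (PV): X=1057891.2156, Y=5997895.6266, Z=-1898474.2145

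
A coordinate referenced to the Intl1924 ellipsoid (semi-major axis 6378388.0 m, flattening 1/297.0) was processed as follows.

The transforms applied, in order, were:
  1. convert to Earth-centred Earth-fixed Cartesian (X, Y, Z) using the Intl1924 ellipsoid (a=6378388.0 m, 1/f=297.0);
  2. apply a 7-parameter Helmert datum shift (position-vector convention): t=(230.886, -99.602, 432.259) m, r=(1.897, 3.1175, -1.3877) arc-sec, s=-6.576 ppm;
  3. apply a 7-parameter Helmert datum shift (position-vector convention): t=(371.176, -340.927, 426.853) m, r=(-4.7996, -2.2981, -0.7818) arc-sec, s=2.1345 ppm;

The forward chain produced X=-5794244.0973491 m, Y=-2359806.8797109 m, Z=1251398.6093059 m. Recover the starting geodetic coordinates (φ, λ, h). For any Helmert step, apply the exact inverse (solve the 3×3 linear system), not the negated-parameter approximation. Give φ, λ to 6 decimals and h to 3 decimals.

start: X=-5794244.0973, Y=-2359806.8797, Z=1251398.6093 m
→ Helmert⁻¹: X=-5794580.0238, Y=-2359511.9887, Z=1250978.7427
→ Helmert⁻¹: X=-5794852.0428, Y=-2359455.3880, Z=1250488.8233
→ geod (Bowring, a=6378388.000): φ=11.37676300°, λ=-157.84561400°, h=2963.0180 m

φ=11.376763°, λ=-157.845614°, h=2963.018 m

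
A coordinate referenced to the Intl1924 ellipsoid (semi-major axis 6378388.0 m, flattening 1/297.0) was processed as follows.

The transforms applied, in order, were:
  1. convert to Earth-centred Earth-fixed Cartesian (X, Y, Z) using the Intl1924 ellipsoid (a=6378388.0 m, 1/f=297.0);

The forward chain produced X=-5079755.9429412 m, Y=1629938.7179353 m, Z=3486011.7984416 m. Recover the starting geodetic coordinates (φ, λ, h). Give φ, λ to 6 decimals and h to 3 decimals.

φ=33.339455°, λ=162.210149°, h=885.949 m

start: X=-5079755.9429, Y=1629938.7179, Z=3486011.7984 m
→ geod (Bowring, a=6378388.000): φ=33.33945500°, λ=162.21014900°, h=885.9490 m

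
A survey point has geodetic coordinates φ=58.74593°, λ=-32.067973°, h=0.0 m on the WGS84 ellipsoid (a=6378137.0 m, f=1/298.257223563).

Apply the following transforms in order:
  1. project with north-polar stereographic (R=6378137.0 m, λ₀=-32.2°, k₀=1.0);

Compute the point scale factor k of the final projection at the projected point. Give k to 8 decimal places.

1.07823976

start: φ=58.745930°, λ=-32.067973°, h=0.000 m
→ into stereo (λ₀=-32.2°): φ=58.74593000°, λ−λ₀=0.13202700°
scale k = 1.07823976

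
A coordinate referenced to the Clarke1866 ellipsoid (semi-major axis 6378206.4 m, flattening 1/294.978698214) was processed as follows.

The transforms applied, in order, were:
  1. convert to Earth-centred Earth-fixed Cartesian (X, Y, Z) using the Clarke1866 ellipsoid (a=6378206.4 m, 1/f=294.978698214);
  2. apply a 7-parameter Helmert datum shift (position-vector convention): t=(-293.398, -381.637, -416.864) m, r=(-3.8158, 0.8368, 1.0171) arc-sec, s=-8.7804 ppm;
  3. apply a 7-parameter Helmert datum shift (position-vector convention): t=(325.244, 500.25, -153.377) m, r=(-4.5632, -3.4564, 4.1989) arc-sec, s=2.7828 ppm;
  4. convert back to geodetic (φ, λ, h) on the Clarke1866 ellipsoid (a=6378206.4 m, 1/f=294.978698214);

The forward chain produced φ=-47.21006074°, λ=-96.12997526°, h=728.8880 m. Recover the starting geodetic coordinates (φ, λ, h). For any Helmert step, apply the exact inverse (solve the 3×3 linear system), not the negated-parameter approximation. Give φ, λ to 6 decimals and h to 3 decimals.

φ=-47.208010°, λ=-96.132718°, h=431.875 m

start: φ=-47.210061°, λ=-96.129975°, h=728.888 m
→ ECEF (a=6378206.400, f=1/294.978698214): X=-463572.7662, Y=-4316386.6078, Z=-4657990.9592
→ Helmert⁻¹: X=-464062.6481, Y=-4316762.3508, Z=-4657912.3439
→ Helmert⁻¹: X=-463775.7106, Y=-4316330.1631, Z=-4657618.1064
→ geod (Bowring, a=6378206.400): φ=-47.20801000°, λ=-96.13271800°, h=431.8750 m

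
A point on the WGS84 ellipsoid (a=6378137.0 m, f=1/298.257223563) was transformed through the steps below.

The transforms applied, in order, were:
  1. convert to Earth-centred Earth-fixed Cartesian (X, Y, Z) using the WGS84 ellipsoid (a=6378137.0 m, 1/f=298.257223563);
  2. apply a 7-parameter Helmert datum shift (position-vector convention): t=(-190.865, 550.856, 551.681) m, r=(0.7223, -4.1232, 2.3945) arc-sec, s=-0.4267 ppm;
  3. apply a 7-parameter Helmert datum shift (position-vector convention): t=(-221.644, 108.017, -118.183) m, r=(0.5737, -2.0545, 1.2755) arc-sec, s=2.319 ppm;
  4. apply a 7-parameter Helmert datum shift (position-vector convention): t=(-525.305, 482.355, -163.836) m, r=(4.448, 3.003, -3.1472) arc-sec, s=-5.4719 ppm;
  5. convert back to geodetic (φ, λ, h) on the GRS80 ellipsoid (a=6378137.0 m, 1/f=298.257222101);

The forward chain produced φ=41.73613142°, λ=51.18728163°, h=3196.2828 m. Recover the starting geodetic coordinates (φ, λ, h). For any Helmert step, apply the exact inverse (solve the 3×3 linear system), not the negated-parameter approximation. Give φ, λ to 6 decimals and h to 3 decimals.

φ=41.734327°, λ=51.170040°, h=2814.114 m

start: φ=41.736131°, λ=51.187282°, h=3196.283 m
→ ECEF (a=6378137.000, f=1/298.257222101): X=2989063.9207, Y=3715956.3230, Z=4225906.3811
→ Helmert⁻¹: X=2989487.3642, Y=3715631.0455, Z=4226056.7399
→ Helmert⁻¹: X=2989767.1453, Y=3715507.6785, Z=4226125.0087
→ Helmert⁻¹: X=2990086.8795, Y=3714938.4931, Z=4225502.3504
→ geod (Bowring, a=6378137.000): φ=41.73432700°, λ=51.17004000°, h=2814.1140 m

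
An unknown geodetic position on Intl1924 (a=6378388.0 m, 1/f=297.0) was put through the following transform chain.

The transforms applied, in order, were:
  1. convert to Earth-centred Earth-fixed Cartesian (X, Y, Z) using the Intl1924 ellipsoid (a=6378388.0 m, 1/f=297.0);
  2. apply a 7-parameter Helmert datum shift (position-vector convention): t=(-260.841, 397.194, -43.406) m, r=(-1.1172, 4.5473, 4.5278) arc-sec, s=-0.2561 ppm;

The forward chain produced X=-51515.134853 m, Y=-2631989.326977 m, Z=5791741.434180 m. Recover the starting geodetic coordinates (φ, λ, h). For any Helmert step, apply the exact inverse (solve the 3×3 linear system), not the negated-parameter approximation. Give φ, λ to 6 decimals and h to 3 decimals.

φ=65.698856°, λ=-91.119468°, h=1569.493 m

start: X=-51515.1349, Y=-2631989.3270, Z=5791741.4342 m
→ Helmert⁻¹: X=-51439.7772, Y=-2632417.4361, Z=5791770.9314
→ geod (Bowring, a=6378388.000): φ=65.69885600°, λ=-91.11946800°, h=1569.4930 m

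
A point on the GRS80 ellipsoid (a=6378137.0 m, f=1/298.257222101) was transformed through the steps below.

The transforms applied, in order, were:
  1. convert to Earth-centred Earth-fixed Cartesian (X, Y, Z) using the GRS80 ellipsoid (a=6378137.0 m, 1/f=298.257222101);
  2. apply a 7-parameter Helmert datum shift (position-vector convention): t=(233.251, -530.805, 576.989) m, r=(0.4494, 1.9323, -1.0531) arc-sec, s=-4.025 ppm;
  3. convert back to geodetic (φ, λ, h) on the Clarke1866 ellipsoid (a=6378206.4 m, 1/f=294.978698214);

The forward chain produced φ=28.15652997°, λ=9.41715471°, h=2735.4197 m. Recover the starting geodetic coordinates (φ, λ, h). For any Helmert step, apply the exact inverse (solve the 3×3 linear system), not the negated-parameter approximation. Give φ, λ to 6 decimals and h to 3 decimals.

start: φ=28.156530°, λ=9.417155°, h=2735.420 m
→ ECEF (a=6378206.400, f=1/294.978698214): X=5554199.4357, Y=921200.3759, Z=2992934.8173
→ Helmert⁻¹: X=5553955.8002, Y=921769.7667, Z=2992419.8941
→ geod (Bowring, a=6378137.000): φ=28.15127900°, λ=9.42327700°, h=2379.2840 m

φ=28.151279°, λ=9.423277°, h=2379.284 m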